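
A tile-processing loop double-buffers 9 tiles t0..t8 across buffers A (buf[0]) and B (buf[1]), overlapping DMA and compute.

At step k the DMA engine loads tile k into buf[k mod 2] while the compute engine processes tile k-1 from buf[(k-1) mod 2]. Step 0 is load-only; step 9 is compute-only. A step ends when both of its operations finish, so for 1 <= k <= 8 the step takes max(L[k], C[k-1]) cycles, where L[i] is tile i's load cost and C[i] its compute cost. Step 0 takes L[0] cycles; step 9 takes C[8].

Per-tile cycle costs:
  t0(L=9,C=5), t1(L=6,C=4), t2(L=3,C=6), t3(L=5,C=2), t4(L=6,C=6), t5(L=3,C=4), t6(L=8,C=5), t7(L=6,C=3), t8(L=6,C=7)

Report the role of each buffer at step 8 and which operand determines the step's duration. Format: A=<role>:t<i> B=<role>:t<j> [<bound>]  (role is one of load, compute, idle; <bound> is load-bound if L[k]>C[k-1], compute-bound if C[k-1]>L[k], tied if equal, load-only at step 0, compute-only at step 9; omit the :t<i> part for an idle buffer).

step 8: A=load:t8 B=compute:t7 [load-bound]

step 0: L[0]=9 → dur=9, Σ=9 | A=load:t0 B=idle [load-only]
step 1: L[1]=6 C[0]=5 → dur=6, Σ=15 | A=compute:t0 B=load:t1 [load-bound]
step 2: L[2]=3 C[1]=4 → dur=4, Σ=19 | A=load:t2 B=compute:t1 [compute-bound]
step 3: L[3]=5 C[2]=6 → dur=6, Σ=25 | A=compute:t2 B=load:t3 [compute-bound]
step 4: L[4]=6 C[3]=2 → dur=6, Σ=31 | A=load:t4 B=compute:t3 [load-bound]
step 5: L[5]=3 C[4]=6 → dur=6, Σ=37 | A=compute:t4 B=load:t5 [compute-bound]
step 6: L[6]=8 C[5]=4 → dur=8, Σ=45 | A=load:t6 B=compute:t5 [load-bound]
step 7: L[7]=6 C[6]=5 → dur=6, Σ=51 | A=compute:t6 B=load:t7 [load-bound]
step 8: L[8]=6 C[7]=3 → dur=6, Σ=57 | A=load:t8 B=compute:t7 [load-bound]
step 9: C[8]=7 → dur=7, Σ=64 | A=compute:t8 B=idle [compute-only]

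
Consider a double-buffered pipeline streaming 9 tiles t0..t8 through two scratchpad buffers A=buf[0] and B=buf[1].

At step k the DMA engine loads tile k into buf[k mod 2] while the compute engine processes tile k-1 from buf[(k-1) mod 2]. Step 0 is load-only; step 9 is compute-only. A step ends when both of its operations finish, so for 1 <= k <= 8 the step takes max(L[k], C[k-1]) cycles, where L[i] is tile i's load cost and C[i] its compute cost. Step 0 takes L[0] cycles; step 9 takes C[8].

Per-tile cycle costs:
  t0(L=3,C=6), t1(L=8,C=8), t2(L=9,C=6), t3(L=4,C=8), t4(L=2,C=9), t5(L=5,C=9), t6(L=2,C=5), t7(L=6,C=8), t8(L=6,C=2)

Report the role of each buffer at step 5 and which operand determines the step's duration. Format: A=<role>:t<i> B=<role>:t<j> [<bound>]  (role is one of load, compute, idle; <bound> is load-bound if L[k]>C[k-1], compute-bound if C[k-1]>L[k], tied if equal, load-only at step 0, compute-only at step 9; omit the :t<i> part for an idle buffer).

step 0: L[0]=3 → dur=3, Σ=3 | A=load:t0 B=idle [load-only]
step 1: L[1]=8 C[0]=6 → dur=8, Σ=11 | A=compute:t0 B=load:t1 [load-bound]
step 2: L[2]=9 C[1]=8 → dur=9, Σ=20 | A=load:t2 B=compute:t1 [load-bound]
step 3: L[3]=4 C[2]=6 → dur=6, Σ=26 | A=compute:t2 B=load:t3 [compute-bound]
step 4: L[4]=2 C[3]=8 → dur=8, Σ=34 | A=load:t4 B=compute:t3 [compute-bound]
step 5: L[5]=5 C[4]=9 → dur=9, Σ=43 | A=compute:t4 B=load:t5 [compute-bound]
step 6: L[6]=2 C[5]=9 → dur=9, Σ=52 | A=load:t6 B=compute:t5 [compute-bound]
step 7: L[7]=6 C[6]=5 → dur=6, Σ=58 | A=compute:t6 B=load:t7 [load-bound]
step 8: L[8]=6 C[7]=8 → dur=8, Σ=66 | A=load:t8 B=compute:t7 [compute-bound]
step 9: C[8]=2 → dur=2, Σ=68 | A=compute:t8 B=idle [compute-only]

step 5: A=compute:t4 B=load:t5 [compute-bound]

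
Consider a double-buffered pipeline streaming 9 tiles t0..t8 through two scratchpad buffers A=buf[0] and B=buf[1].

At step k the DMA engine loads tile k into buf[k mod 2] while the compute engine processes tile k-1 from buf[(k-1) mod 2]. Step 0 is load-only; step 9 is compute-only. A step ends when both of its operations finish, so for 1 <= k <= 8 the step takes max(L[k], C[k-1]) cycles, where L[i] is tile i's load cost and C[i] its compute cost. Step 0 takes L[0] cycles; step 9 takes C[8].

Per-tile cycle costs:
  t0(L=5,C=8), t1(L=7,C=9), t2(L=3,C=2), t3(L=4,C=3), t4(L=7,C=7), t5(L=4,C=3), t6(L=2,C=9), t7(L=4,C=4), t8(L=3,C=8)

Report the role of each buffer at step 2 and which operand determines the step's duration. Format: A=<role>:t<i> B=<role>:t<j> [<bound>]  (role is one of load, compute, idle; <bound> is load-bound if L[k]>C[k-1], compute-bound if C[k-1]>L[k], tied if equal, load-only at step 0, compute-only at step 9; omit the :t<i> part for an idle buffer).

step 2: A=load:t2 B=compute:t1 [compute-bound]

  0. 5=5c; end=5; A:t0 B:-
  1. max(7,8)=8c; end=13; A:t0 B:t1
  2. max(3,9)=9c; end=22; A:t2 B:t1
  3. max(4,2)=4c; end=26; A:t2 B:t3
  4. max(7,3)=7c; end=33; A:t4 B:t3
  5. max(4,7)=7c; end=40; A:t4 B:t5
  6. max(2,3)=3c; end=43; A:t6 B:t5
  7. max(4,9)=9c; end=52; A:t6 B:t7
  8. max(3,4)=4c; end=56; A:t8 B:t7
  9. 8=8c; end=64; A:t8 B:t7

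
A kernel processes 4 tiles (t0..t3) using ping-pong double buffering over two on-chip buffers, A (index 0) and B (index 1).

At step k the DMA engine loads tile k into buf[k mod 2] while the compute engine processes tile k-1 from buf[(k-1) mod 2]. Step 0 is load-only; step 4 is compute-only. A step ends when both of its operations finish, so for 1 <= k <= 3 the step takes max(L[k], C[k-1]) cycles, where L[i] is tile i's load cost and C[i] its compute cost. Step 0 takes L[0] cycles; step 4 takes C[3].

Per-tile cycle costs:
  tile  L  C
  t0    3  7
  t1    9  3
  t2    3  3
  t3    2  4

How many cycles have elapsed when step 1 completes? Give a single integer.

k=0 load=t0/3c comp=- wait=3 total=3
k=1 load=t1/9c comp=t0/7c wait=9 total=12
k=2 load=t2/3c comp=t1/3c wait=3 total=15
k=3 load=t3/2c comp=t2/3c wait=3 total=18
k=4 load=- comp=t3/4c wait=4 total=22

end_cycle[1] = 12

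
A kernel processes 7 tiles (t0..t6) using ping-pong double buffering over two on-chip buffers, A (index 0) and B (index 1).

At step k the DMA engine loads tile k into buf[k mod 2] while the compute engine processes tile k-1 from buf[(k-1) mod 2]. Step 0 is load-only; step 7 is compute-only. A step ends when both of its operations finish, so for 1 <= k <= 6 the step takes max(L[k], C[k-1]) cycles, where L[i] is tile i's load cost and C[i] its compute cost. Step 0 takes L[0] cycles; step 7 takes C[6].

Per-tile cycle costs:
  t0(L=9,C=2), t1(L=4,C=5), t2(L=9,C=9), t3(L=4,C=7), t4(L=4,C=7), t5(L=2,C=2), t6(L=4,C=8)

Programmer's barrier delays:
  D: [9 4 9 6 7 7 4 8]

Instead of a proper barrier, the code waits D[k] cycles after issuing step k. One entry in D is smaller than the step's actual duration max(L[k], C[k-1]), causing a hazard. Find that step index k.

hazard at step 3

[0] required=L[0]=9=9 vs D=9 ok
[1] required=max(L[1]=4,C[0]=2)=4 vs D=4 ok
[2] required=max(L[2]=9,C[1]=5)=9 vs D=9 ok
[3] required=max(L[3]=4,C[2]=9)=9 vs D=6 SHORT
[4] required=max(L[4]=4,C[3]=7)=7 vs D=7 ok
[5] required=max(L[5]=2,C[4]=7)=7 vs D=7 ok
[6] required=max(L[6]=4,C[5]=2)=4 vs D=4 ok
[7] required=C[6]=8=8 vs D=8 ok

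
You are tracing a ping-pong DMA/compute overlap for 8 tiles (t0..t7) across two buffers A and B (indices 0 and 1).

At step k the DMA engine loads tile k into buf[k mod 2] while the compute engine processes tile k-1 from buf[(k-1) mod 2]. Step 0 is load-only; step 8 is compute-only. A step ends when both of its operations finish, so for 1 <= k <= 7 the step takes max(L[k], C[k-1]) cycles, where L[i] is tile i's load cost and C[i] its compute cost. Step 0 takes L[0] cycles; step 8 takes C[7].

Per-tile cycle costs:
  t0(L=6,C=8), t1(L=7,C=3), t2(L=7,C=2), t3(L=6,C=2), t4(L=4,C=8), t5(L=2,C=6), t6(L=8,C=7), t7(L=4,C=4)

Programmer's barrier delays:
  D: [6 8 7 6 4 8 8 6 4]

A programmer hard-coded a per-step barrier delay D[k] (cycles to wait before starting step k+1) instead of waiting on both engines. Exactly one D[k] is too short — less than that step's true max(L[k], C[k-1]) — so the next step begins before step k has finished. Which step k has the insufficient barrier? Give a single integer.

k=0 barrier L[0]=6→6c, D[0]=6 ok
k=1 barrier max(L[1]=7,C[0]=8)→8c, D[1]=8 ok
k=2 barrier max(L[2]=7,C[1]=3)→7c, D[2]=7 ok
k=3 barrier max(L[3]=6,C[2]=2)→6c, D[3]=6 ok
k=4 barrier max(L[4]=4,C[3]=2)→4c, D[4]=4 ok
k=5 barrier max(L[5]=2,C[4]=8)→8c, D[5]=8 ok
k=6 barrier max(L[6]=8,C[5]=6)→8c, D[6]=8 ok
k=7 barrier max(L[7]=4,C[6]=7)→7c, D[7]=6 SHORT
k=8 barrier C[7]=4→4c, D[8]=4 ok

hazard at step 7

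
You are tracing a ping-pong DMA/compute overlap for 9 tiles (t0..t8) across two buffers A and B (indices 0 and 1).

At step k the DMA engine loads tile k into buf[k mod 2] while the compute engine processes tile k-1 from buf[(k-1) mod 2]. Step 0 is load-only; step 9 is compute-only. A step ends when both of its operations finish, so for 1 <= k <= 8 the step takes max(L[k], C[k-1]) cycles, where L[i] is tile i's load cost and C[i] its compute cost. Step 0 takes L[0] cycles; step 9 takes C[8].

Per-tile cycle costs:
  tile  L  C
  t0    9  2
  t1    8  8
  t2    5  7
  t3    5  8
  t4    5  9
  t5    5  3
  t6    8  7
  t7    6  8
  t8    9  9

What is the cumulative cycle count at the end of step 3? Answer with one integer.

end_cycle[3] = 32

step 0: L[0]=9 → dur=9, Σ=9 | A=load:t0 B=idle [load-only]
step 1: L[1]=8 C[0]=2 → dur=8, Σ=17 | A=compute:t0 B=load:t1 [load-bound]
step 2: L[2]=5 C[1]=8 → dur=8, Σ=25 | A=load:t2 B=compute:t1 [compute-bound]
step 3: L[3]=5 C[2]=7 → dur=7, Σ=32 | A=compute:t2 B=load:t3 [compute-bound]
step 4: L[4]=5 C[3]=8 → dur=8, Σ=40 | A=load:t4 B=compute:t3 [compute-bound]
step 5: L[5]=5 C[4]=9 → dur=9, Σ=49 | A=compute:t4 B=load:t5 [compute-bound]
step 6: L[6]=8 C[5]=3 → dur=8, Σ=57 | A=load:t6 B=compute:t5 [load-bound]
step 7: L[7]=6 C[6]=7 → dur=7, Σ=64 | A=compute:t6 B=load:t7 [compute-bound]
step 8: L[8]=9 C[7]=8 → dur=9, Σ=73 | A=load:t8 B=compute:t7 [load-bound]
step 9: C[8]=9 → dur=9, Σ=82 | A=compute:t8 B=idle [compute-only]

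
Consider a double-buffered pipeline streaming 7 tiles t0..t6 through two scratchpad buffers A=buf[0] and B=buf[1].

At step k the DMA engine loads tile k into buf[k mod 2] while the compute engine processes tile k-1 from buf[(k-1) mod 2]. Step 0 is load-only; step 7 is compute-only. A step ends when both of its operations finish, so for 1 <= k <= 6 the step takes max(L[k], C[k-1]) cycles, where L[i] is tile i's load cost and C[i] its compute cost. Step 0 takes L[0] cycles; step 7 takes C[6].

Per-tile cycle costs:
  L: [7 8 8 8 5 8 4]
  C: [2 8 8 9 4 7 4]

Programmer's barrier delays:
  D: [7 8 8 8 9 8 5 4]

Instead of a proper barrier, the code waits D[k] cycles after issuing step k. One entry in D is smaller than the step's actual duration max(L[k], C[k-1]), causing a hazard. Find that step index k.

[0] required=L[0]=7=7 vs D=7 ok
[1] required=max(L[1]=8,C[0]=2)=8 vs D=8 ok
[2] required=max(L[2]=8,C[1]=8)=8 vs D=8 ok
[3] required=max(L[3]=8,C[2]=8)=8 vs D=8 ok
[4] required=max(L[4]=5,C[3]=9)=9 vs D=9 ok
[5] required=max(L[5]=8,C[4]=4)=8 vs D=8 ok
[6] required=max(L[6]=4,C[5]=7)=7 vs D=5 SHORT
[7] required=C[6]=4=4 vs D=4 ok

hazard at step 6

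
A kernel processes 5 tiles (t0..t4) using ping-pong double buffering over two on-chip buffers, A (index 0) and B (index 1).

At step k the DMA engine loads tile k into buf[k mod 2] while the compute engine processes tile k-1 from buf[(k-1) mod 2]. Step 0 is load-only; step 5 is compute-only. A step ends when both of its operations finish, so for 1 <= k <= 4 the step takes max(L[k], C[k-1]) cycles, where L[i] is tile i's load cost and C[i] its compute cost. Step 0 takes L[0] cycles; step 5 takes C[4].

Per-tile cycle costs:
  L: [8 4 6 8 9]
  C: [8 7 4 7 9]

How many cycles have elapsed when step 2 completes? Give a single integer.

end_cycle[2] = 23

step 0: L[0]=8 → dur=8, Σ=8 | A=load:t0 B=idle [load-only]
step 1: L[1]=4 C[0]=8 → dur=8, Σ=16 | A=compute:t0 B=load:t1 [compute-bound]
step 2: L[2]=6 C[1]=7 → dur=7, Σ=23 | A=load:t2 B=compute:t1 [compute-bound]
step 3: L[3]=8 C[2]=4 → dur=8, Σ=31 | A=compute:t2 B=load:t3 [load-bound]
step 4: L[4]=9 C[3]=7 → dur=9, Σ=40 | A=load:t4 B=compute:t3 [load-bound]
step 5: C[4]=9 → dur=9, Σ=49 | A=compute:t4 B=idle [compute-only]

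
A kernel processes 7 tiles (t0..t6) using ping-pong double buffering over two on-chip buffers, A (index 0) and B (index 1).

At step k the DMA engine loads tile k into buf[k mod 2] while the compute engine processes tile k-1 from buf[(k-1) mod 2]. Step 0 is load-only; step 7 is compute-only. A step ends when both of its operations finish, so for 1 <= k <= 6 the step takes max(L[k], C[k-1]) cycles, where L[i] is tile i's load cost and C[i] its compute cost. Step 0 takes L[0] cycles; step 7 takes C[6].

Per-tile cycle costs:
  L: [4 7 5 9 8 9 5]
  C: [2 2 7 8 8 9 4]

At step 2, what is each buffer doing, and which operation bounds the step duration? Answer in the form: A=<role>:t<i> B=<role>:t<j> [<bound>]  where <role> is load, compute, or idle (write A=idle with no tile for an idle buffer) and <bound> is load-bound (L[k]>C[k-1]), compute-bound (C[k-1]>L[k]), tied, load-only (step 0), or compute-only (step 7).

step 0: L[0]=4 → dur=4, Σ=4 | A=load:t0 B=idle [load-only]
step 1: L[1]=7 C[0]=2 → dur=7, Σ=11 | A=compute:t0 B=load:t1 [load-bound]
step 2: L[2]=5 C[1]=2 → dur=5, Σ=16 | A=load:t2 B=compute:t1 [load-bound]
step 3: L[3]=9 C[2]=7 → dur=9, Σ=25 | A=compute:t2 B=load:t3 [load-bound]
step 4: L[4]=8 C[3]=8 → dur=8, Σ=33 | A=load:t4 B=compute:t3 [tied]
step 5: L[5]=9 C[4]=8 → dur=9, Σ=42 | A=compute:t4 B=load:t5 [load-bound]
step 6: L[6]=5 C[5]=9 → dur=9, Σ=51 | A=load:t6 B=compute:t5 [compute-bound]
step 7: C[6]=4 → dur=4, Σ=55 | A=compute:t6 B=idle [compute-only]

step 2: A=load:t2 B=compute:t1 [load-bound]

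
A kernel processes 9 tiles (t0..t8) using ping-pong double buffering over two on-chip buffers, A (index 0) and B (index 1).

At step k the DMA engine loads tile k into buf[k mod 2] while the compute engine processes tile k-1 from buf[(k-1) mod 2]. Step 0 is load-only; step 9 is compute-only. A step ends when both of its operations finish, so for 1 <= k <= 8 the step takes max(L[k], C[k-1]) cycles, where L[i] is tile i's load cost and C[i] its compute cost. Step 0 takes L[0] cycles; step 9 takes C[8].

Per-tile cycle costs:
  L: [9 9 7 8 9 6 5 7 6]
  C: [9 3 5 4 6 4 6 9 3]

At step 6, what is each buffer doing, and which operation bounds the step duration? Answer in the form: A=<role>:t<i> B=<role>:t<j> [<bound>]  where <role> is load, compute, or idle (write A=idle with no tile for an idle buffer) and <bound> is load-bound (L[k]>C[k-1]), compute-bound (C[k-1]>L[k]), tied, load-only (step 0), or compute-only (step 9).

step 0: L[0]=9 → dur=9, Σ=9 | A=load:t0 B=idle [load-only]
step 1: L[1]=9 C[0]=9 → dur=9, Σ=18 | A=compute:t0 B=load:t1 [tied]
step 2: L[2]=7 C[1]=3 → dur=7, Σ=25 | A=load:t2 B=compute:t1 [load-bound]
step 3: L[3]=8 C[2]=5 → dur=8, Σ=33 | A=compute:t2 B=load:t3 [load-bound]
step 4: L[4]=9 C[3]=4 → dur=9, Σ=42 | A=load:t4 B=compute:t3 [load-bound]
step 5: L[5]=6 C[4]=6 → dur=6, Σ=48 | A=compute:t4 B=load:t5 [tied]
step 6: L[6]=5 C[5]=4 → dur=5, Σ=53 | A=load:t6 B=compute:t5 [load-bound]
step 7: L[7]=7 C[6]=6 → dur=7, Σ=60 | A=compute:t6 B=load:t7 [load-bound]
step 8: L[8]=6 C[7]=9 → dur=9, Σ=69 | A=load:t8 B=compute:t7 [compute-bound]
step 9: C[8]=3 → dur=3, Σ=72 | A=compute:t8 B=idle [compute-only]

step 6: A=load:t6 B=compute:t5 [load-bound]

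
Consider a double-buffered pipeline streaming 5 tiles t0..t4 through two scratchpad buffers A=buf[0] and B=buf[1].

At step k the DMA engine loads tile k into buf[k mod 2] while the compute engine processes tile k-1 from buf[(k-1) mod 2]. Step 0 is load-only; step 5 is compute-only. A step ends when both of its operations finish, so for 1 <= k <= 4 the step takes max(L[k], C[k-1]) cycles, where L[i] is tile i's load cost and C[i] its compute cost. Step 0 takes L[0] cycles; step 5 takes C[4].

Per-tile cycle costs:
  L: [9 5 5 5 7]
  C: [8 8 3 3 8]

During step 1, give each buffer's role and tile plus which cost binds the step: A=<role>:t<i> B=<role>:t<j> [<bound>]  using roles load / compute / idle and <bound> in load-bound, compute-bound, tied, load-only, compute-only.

step 1: A=compute:t0 B=load:t1 [compute-bound]

  0. 9=9c; end=9; A:t0 B:-
  1. max(5,8)=8c; end=17; A:t0 B:t1
  2. max(5,8)=8c; end=25; A:t2 B:t1
  3. max(5,3)=5c; end=30; A:t2 B:t3
  4. max(7,3)=7c; end=37; A:t4 B:t3
  5. 8=8c; end=45; A:t4 B:t3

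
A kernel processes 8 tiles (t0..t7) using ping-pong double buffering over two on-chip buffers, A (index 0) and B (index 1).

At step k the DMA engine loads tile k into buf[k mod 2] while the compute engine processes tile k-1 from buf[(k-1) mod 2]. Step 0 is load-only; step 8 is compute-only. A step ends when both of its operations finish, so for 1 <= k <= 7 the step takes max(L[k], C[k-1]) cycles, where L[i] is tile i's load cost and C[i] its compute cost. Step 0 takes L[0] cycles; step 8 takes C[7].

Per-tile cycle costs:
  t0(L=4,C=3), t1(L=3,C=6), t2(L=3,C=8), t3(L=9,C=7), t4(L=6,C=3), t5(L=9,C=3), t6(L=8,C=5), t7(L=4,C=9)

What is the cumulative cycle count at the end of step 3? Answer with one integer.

end_cycle[3] = 22

step 0: L[0]=4 → dur=4, Σ=4 | A=load:t0 B=idle [load-only]
step 1: L[1]=3 C[0]=3 → dur=3, Σ=7 | A=compute:t0 B=load:t1 [tied]
step 2: L[2]=3 C[1]=6 → dur=6, Σ=13 | A=load:t2 B=compute:t1 [compute-bound]
step 3: L[3]=9 C[2]=8 → dur=9, Σ=22 | A=compute:t2 B=load:t3 [load-bound]
step 4: L[4]=6 C[3]=7 → dur=7, Σ=29 | A=load:t4 B=compute:t3 [compute-bound]
step 5: L[5]=9 C[4]=3 → dur=9, Σ=38 | A=compute:t4 B=load:t5 [load-bound]
step 6: L[6]=8 C[5]=3 → dur=8, Σ=46 | A=load:t6 B=compute:t5 [load-bound]
step 7: L[7]=4 C[6]=5 → dur=5, Σ=51 | A=compute:t6 B=load:t7 [compute-bound]
step 8: C[7]=9 → dur=9, Σ=60 | A=idle B=compute:t7 [compute-only]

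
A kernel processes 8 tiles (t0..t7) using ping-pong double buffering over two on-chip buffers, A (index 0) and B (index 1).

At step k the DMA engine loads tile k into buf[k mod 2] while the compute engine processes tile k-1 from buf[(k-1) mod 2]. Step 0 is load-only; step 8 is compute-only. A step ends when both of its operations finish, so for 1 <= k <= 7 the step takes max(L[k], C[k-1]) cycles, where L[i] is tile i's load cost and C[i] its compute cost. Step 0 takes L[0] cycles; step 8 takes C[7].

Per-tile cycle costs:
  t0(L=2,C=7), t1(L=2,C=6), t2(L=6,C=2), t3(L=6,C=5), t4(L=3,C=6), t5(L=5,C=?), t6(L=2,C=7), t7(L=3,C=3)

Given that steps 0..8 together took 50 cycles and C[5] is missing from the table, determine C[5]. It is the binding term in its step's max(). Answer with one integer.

step 0: dur = L[0]=2 = 2
step 1: dur = max(L[1]=2, C[0]=7) = 7
step 2: dur = max(L[2]=6, C[1]=6) = 6
step 3: dur = max(L[3]=6, C[2]=2) = 6
step 4: dur = max(L[4]=3, C[3]=5) = 5
step 5: dur = max(L[5]=5, C[4]=6) = 6
step 6: dur = max(L[6]=2, C[5]=?) = C[5]  (unknown; binding)
step 7: dur = max(L[7]=3, C[6]=7) = 7
step 8: dur = C[7]=3 = 3
sum of known step durations = 42
dur[6] = total - known = 50 - 42 = 8
C[5] is the binding max in step 6, so C[5] = dur[6] = 8

C[5] = 8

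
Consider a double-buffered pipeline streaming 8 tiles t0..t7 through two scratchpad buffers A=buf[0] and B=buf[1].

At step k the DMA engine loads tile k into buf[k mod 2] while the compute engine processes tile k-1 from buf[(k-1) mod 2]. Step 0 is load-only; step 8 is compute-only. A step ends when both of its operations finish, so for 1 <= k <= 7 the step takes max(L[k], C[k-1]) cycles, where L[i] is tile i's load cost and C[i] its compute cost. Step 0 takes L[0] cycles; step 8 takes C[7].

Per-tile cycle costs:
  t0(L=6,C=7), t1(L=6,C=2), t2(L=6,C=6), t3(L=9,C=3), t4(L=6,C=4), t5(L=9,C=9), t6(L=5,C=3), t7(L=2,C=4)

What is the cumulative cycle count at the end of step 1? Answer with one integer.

end_cycle[1] = 13

k=0 load=t0/6c comp=- wait=6 total=6
k=1 load=t1/6c comp=t0/7c wait=7 total=13
k=2 load=t2/6c comp=t1/2c wait=6 total=19
k=3 load=t3/9c comp=t2/6c wait=9 total=28
k=4 load=t4/6c comp=t3/3c wait=6 total=34
k=5 load=t5/9c comp=t4/4c wait=9 total=43
k=6 load=t6/5c comp=t5/9c wait=9 total=52
k=7 load=t7/2c comp=t6/3c wait=3 total=55
k=8 load=- comp=t7/4c wait=4 total=59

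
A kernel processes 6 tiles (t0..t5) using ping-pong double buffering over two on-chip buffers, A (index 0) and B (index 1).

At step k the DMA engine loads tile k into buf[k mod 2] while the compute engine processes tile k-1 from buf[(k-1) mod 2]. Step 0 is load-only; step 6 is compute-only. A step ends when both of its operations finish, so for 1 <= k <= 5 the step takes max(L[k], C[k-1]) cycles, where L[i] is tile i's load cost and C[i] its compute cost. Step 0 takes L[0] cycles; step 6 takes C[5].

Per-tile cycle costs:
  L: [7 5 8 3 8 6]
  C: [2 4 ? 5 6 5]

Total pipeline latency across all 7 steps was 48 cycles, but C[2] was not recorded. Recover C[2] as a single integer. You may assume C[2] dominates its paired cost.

step 0 → dur = L[0]=7 = 7
step 1 → dur = max(L[1]=5, C[0]=2) = 5
step 2 → dur = max(L[2]=8, C[1]=4) = 8
step 3 → dur = max(L[3]=3, C[2]=?) = C[2]  (unknown; binding)
step 4 → dur = max(L[4]=8, C[3]=5) = 8
step 5 → dur = max(L[5]=6, C[4]=6) = 6
step 6 → dur = C[5]=5 = 5
sum of known step durations = 39
dur[3] = total - known = 48 - 39 = 9
C[2] is the binding max in step 3, so C[2] = dur[3] = 9

C[2] = 9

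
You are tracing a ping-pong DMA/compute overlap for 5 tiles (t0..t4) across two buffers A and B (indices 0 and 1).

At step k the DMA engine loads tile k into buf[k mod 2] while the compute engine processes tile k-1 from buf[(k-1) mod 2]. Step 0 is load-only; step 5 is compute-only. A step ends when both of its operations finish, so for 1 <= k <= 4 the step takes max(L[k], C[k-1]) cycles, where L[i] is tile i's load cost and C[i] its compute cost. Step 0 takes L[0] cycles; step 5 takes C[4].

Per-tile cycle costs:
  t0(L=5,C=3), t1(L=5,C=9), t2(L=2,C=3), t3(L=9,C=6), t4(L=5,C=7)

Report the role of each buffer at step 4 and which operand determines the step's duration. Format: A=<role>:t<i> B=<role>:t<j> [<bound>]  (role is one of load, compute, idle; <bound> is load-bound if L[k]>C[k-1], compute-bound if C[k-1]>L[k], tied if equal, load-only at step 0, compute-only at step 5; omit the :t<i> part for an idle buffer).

k=0 load=t0/5c comp=- wait=5 total=5
k=1 load=t1/5c comp=t0/3c wait=5 total=10
k=2 load=t2/2c comp=t1/9c wait=9 total=19
k=3 load=t3/9c comp=t2/3c wait=9 total=28
k=4 load=t4/5c comp=t3/6c wait=6 total=34
k=5 load=- comp=t4/7c wait=7 total=41

step 4: A=load:t4 B=compute:t3 [compute-bound]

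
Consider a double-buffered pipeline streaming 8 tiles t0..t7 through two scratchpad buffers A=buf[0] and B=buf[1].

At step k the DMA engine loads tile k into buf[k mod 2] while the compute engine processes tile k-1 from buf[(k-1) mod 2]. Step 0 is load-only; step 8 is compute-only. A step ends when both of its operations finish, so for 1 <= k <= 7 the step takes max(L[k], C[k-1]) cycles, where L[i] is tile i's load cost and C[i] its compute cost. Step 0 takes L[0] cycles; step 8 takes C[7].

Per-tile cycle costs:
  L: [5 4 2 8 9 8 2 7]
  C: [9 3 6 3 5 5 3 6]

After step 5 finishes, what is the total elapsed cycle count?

[0] DMA t0→A (5c) ∥ CU idle ⇒ 5c, clock 5
[1] DMA t1→B (4c) ∥ CU A:t0 (9c) ⇒ 9c, clock 14
[2] DMA t2→A (2c) ∥ CU B:t1 (3c) ⇒ 3c, clock 17
[3] DMA t3→B (8c) ∥ CU A:t2 (6c) ⇒ 8c, clock 25
[4] DMA t4→A (9c) ∥ CU B:t3 (3c) ⇒ 9c, clock 34
[5] DMA t5→B (8c) ∥ CU A:t4 (5c) ⇒ 8c, clock 42
[6] DMA t6→A (2c) ∥ CU B:t5 (5c) ⇒ 5c, clock 47
[7] DMA t7→B (7c) ∥ CU A:t6 (3c) ⇒ 7c, clock 54
[8] DMA idle ∥ CU B:t7 (6c) ⇒ 6c, clock 60

end_cycle[5] = 42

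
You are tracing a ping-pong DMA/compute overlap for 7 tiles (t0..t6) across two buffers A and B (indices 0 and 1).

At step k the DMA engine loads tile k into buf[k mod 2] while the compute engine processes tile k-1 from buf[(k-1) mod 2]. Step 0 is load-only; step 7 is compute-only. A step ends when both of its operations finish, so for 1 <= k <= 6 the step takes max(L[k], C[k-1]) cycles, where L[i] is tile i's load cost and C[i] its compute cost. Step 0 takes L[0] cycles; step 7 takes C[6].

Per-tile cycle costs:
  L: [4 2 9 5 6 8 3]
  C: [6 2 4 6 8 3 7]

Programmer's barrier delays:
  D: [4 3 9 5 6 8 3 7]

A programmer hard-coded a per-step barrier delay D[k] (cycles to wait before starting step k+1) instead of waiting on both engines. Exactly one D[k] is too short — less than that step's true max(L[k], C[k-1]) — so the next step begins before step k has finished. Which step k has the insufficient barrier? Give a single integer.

step 0: need L[0]=4 = 4; D[0]=4 ok
step 1: need max(L[1]=2,C[0]=6) = 6; D[1]=3 SHORT
step 2: need max(L[2]=9,C[1]=2) = 9; D[2]=9 ok
step 3: need max(L[3]=5,C[2]=4) = 5; D[3]=5 ok
step 4: need max(L[4]=6,C[3]=6) = 6; D[4]=6 ok
step 5: need max(L[5]=8,C[4]=8) = 8; D[5]=8 ok
step 6: need max(L[6]=3,C[5]=3) = 3; D[6]=3 ok
step 7: need C[6]=7 = 7; D[7]=7 ok

hazard at step 1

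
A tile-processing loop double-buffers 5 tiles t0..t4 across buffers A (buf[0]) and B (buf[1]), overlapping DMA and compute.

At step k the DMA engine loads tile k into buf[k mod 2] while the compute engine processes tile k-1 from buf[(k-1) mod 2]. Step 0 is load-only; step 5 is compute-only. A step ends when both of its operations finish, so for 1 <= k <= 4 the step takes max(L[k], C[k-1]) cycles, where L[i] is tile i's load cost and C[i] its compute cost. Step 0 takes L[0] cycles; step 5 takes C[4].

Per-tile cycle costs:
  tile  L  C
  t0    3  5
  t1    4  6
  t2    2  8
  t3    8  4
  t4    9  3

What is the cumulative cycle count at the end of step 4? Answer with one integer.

end_cycle[4] = 31

step 0: L[0]=3 → dur=3, Σ=3 | A=load:t0 B=idle [load-only]
step 1: L[1]=4 C[0]=5 → dur=5, Σ=8 | A=compute:t0 B=load:t1 [compute-bound]
step 2: L[2]=2 C[1]=6 → dur=6, Σ=14 | A=load:t2 B=compute:t1 [compute-bound]
step 3: L[3]=8 C[2]=8 → dur=8, Σ=22 | A=compute:t2 B=load:t3 [tied]
step 4: L[4]=9 C[3]=4 → dur=9, Σ=31 | A=load:t4 B=compute:t3 [load-bound]
step 5: C[4]=3 → dur=3, Σ=34 | A=compute:t4 B=idle [compute-only]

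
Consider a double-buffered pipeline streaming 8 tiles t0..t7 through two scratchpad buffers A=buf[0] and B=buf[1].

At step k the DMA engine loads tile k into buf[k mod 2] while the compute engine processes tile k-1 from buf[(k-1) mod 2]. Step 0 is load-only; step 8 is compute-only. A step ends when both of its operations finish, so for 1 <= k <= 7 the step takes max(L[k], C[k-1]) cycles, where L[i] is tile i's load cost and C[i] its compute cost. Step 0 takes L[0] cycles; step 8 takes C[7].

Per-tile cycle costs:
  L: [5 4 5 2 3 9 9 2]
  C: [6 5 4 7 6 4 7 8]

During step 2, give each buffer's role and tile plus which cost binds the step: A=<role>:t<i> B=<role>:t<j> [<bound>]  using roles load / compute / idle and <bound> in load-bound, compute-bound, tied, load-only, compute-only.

step 2: A=load:t2 B=compute:t1 [tied]

step 0: L[0]=5 → dur=5, Σ=5 | A=load:t0 B=idle [load-only]
step 1: L[1]=4 C[0]=6 → dur=6, Σ=11 | A=compute:t0 B=load:t1 [compute-bound]
step 2: L[2]=5 C[1]=5 → dur=5, Σ=16 | A=load:t2 B=compute:t1 [tied]
step 3: L[3]=2 C[2]=4 → dur=4, Σ=20 | A=compute:t2 B=load:t3 [compute-bound]
step 4: L[4]=3 C[3]=7 → dur=7, Σ=27 | A=load:t4 B=compute:t3 [compute-bound]
step 5: L[5]=9 C[4]=6 → dur=9, Σ=36 | A=compute:t4 B=load:t5 [load-bound]
step 6: L[6]=9 C[5]=4 → dur=9, Σ=45 | A=load:t6 B=compute:t5 [load-bound]
step 7: L[7]=2 C[6]=7 → dur=7, Σ=52 | A=compute:t6 B=load:t7 [compute-bound]
step 8: C[7]=8 → dur=8, Σ=60 | A=idle B=compute:t7 [compute-only]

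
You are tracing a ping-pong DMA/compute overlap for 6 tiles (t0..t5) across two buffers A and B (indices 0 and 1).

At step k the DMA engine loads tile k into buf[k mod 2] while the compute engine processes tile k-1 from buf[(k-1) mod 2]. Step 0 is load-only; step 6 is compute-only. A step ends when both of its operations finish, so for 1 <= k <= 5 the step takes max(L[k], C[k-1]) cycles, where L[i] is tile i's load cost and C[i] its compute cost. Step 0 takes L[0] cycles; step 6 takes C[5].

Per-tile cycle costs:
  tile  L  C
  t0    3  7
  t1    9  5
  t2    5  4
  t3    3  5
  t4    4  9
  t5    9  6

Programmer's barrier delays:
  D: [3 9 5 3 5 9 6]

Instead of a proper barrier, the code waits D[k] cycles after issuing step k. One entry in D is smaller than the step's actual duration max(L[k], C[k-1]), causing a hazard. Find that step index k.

k=0 barrier L[0]=3→3c, D[0]=3 ok
k=1 barrier max(L[1]=9,C[0]=7)→9c, D[1]=9 ok
k=2 barrier max(L[2]=5,C[1]=5)→5c, D[2]=5 ok
k=3 barrier max(L[3]=3,C[2]=4)→4c, D[3]=3 SHORT
k=4 barrier max(L[4]=4,C[3]=5)→5c, D[4]=5 ok
k=5 barrier max(L[5]=9,C[4]=9)→9c, D[5]=9 ok
k=6 barrier C[5]=6→6c, D[6]=6 ok

hazard at step 3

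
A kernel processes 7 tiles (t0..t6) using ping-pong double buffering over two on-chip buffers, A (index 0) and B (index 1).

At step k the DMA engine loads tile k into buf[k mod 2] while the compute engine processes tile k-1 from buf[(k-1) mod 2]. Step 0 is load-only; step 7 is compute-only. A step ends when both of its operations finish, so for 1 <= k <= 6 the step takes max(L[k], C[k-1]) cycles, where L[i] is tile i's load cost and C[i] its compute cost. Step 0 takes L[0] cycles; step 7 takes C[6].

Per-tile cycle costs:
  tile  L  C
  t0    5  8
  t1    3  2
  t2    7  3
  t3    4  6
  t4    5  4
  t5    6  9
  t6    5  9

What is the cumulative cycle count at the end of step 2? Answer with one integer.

end_cycle[2] = 20

k=0 load=t0/5c comp=- wait=5 total=5
k=1 load=t1/3c comp=t0/8c wait=8 total=13
k=2 load=t2/7c comp=t1/2c wait=7 total=20
k=3 load=t3/4c comp=t2/3c wait=4 total=24
k=4 load=t4/5c comp=t3/6c wait=6 total=30
k=5 load=t5/6c comp=t4/4c wait=6 total=36
k=6 load=t6/5c comp=t5/9c wait=9 total=45
k=7 load=- comp=t6/9c wait=9 total=54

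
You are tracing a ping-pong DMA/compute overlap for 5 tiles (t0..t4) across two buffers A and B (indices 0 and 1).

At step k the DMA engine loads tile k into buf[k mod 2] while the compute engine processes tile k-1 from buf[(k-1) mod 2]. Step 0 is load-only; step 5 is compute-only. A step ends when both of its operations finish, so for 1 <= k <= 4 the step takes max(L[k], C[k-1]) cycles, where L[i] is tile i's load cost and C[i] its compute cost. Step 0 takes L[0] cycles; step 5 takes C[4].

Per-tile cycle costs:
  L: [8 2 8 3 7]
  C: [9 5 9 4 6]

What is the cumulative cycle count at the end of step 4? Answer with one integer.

end_cycle[4] = 41

step 0: L[0]=8 → dur=8, Σ=8 | A=load:t0 B=idle [load-only]
step 1: L[1]=2 C[0]=9 → dur=9, Σ=17 | A=compute:t0 B=load:t1 [compute-bound]
step 2: L[2]=8 C[1]=5 → dur=8, Σ=25 | A=load:t2 B=compute:t1 [load-bound]
step 3: L[3]=3 C[2]=9 → dur=9, Σ=34 | A=compute:t2 B=load:t3 [compute-bound]
step 4: L[4]=7 C[3]=4 → dur=7, Σ=41 | A=load:t4 B=compute:t3 [load-bound]
step 5: C[4]=6 → dur=6, Σ=47 | A=compute:t4 B=idle [compute-only]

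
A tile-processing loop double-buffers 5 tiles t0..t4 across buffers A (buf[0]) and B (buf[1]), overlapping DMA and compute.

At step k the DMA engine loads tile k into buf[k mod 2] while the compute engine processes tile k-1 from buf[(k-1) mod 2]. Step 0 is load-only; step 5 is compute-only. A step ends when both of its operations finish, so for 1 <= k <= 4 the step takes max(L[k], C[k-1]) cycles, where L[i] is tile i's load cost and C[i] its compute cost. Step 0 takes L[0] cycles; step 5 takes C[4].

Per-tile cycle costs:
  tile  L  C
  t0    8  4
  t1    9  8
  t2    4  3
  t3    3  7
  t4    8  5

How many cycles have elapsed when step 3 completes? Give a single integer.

end_cycle[3] = 28

  0. 8=8c; end=8; A:t0 B:-
  1. max(9,4)=9c; end=17; A:t0 B:t1
  2. max(4,8)=8c; end=25; A:t2 B:t1
  3. max(3,3)=3c; end=28; A:t2 B:t3
  4. max(8,7)=8c; end=36; A:t4 B:t3
  5. 5=5c; end=41; A:t4 B:t3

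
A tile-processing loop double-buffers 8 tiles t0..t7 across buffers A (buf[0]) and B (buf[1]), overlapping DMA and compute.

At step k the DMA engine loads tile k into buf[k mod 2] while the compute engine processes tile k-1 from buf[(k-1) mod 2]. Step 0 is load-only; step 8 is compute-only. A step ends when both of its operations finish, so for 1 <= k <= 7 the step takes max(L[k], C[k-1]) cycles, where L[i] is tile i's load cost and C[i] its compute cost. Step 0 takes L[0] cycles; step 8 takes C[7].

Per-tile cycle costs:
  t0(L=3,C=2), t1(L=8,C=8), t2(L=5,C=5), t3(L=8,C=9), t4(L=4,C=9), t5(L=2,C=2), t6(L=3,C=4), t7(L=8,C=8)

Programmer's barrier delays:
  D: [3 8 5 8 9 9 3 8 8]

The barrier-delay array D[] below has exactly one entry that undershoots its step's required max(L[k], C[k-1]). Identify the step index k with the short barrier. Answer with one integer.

k=0 barrier L[0]=3→3c, D[0]=3 ok
k=1 barrier max(L[1]=8,C[0]=2)→8c, D[1]=8 ok
k=2 barrier max(L[2]=5,C[1]=8)→8c, D[2]=5 SHORT
k=3 barrier max(L[3]=8,C[2]=5)→8c, D[3]=8 ok
k=4 barrier max(L[4]=4,C[3]=9)→9c, D[4]=9 ok
k=5 barrier max(L[5]=2,C[4]=9)→9c, D[5]=9 ok
k=6 barrier max(L[6]=3,C[5]=2)→3c, D[6]=3 ok
k=7 barrier max(L[7]=8,C[6]=4)→8c, D[7]=8 ok
k=8 barrier C[7]=8→8c, D[8]=8 ok

hazard at step 2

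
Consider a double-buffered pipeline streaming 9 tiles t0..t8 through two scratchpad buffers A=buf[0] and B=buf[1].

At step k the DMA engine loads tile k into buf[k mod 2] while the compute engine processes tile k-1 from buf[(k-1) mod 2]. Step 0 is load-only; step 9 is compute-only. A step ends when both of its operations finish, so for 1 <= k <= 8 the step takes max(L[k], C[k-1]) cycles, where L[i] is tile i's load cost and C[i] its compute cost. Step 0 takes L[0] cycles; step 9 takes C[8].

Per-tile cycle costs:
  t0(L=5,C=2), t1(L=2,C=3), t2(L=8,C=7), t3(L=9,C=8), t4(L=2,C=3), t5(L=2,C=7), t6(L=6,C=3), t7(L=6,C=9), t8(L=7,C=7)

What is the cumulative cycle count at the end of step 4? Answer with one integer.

end_cycle[4] = 32

[0] DMA t0→A (5c) ∥ CU idle ⇒ 5c, clock 5
[1] DMA t1→B (2c) ∥ CU A:t0 (2c) ⇒ 2c, clock 7
[2] DMA t2→A (8c) ∥ CU B:t1 (3c) ⇒ 8c, clock 15
[3] DMA t3→B (9c) ∥ CU A:t2 (7c) ⇒ 9c, clock 24
[4] DMA t4→A (2c) ∥ CU B:t3 (8c) ⇒ 8c, clock 32
[5] DMA t5→B (2c) ∥ CU A:t4 (3c) ⇒ 3c, clock 35
[6] DMA t6→A (6c) ∥ CU B:t5 (7c) ⇒ 7c, clock 42
[7] DMA t7→B (6c) ∥ CU A:t6 (3c) ⇒ 6c, clock 48
[8] DMA t8→A (7c) ∥ CU B:t7 (9c) ⇒ 9c, clock 57
[9] DMA idle ∥ CU A:t8 (7c) ⇒ 7c, clock 64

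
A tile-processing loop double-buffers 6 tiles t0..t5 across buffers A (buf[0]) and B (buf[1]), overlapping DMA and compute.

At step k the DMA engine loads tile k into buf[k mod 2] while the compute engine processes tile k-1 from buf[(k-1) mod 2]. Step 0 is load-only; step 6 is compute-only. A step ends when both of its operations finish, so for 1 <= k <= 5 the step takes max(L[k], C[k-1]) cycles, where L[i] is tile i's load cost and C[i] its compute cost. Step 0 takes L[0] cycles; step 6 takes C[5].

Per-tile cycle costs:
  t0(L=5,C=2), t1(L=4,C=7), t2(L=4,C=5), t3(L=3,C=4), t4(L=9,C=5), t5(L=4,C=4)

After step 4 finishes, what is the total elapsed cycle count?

end_cycle[4] = 30

step 0: L[0]=5 → dur=5, Σ=5 | A=load:t0 B=idle [load-only]
step 1: L[1]=4 C[0]=2 → dur=4, Σ=9 | A=compute:t0 B=load:t1 [load-bound]
step 2: L[2]=4 C[1]=7 → dur=7, Σ=16 | A=load:t2 B=compute:t1 [compute-bound]
step 3: L[3]=3 C[2]=5 → dur=5, Σ=21 | A=compute:t2 B=load:t3 [compute-bound]
step 4: L[4]=9 C[3]=4 → dur=9, Σ=30 | A=load:t4 B=compute:t3 [load-bound]
step 5: L[5]=4 C[4]=5 → dur=5, Σ=35 | A=compute:t4 B=load:t5 [compute-bound]
step 6: C[5]=4 → dur=4, Σ=39 | A=idle B=compute:t5 [compute-only]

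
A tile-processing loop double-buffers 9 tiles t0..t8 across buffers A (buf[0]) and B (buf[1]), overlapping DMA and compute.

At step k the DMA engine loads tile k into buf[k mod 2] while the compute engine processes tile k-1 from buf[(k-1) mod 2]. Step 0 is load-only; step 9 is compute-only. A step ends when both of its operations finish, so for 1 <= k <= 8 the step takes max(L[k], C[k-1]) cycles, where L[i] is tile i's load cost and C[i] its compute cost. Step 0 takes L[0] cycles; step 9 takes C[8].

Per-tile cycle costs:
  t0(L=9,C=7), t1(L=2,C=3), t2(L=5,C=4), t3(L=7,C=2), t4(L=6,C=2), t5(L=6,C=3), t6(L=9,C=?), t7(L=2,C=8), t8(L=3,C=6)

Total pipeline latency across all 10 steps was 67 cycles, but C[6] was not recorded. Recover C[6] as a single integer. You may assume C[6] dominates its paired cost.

C[6] = 4

step 0: dur = L[0]=9 = 9
step 1: dur = max(L[1]=2, C[0]=7) = 7
step 2: dur = max(L[2]=5, C[1]=3) = 5
step 3: dur = max(L[3]=7, C[2]=4) = 7
step 4: dur = max(L[4]=6, C[3]=2) = 6
step 5: dur = max(L[5]=6, C[4]=2) = 6
step 6: dur = max(L[6]=9, C[5]=3) = 9
step 7: dur = max(L[7]=2, C[6]=?) = C[6]  (unknown; binding)
step 8: dur = max(L[8]=3, C[7]=8) = 8
step 9: dur = C[8]=6 = 6
sum of known step durations = 63
dur[7] = total - known = 67 - 63 = 4
C[6] is the binding max in step 7, so C[6] = dur[7] = 4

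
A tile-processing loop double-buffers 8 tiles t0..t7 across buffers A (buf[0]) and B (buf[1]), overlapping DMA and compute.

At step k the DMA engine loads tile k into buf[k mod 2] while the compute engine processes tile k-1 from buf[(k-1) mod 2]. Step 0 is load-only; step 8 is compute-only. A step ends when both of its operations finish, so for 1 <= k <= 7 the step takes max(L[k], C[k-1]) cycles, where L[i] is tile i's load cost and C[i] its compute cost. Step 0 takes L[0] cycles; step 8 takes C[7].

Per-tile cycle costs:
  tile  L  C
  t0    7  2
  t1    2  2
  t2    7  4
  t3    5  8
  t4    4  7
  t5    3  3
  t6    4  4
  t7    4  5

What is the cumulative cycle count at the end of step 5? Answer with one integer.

[0] DMA t0→A (7c) ∥ CU idle ⇒ 7c, clock 7
[1] DMA t1→B (2c) ∥ CU A:t0 (2c) ⇒ 2c, clock 9
[2] DMA t2→A (7c) ∥ CU B:t1 (2c) ⇒ 7c, clock 16
[3] DMA t3→B (5c) ∥ CU A:t2 (4c) ⇒ 5c, clock 21
[4] DMA t4→A (4c) ∥ CU B:t3 (8c) ⇒ 8c, clock 29
[5] DMA t5→B (3c) ∥ CU A:t4 (7c) ⇒ 7c, clock 36
[6] DMA t6→A (4c) ∥ CU B:t5 (3c) ⇒ 4c, clock 40
[7] DMA t7→B (4c) ∥ CU A:t6 (4c) ⇒ 4c, clock 44
[8] DMA idle ∥ CU B:t7 (5c) ⇒ 5c, clock 49

end_cycle[5] = 36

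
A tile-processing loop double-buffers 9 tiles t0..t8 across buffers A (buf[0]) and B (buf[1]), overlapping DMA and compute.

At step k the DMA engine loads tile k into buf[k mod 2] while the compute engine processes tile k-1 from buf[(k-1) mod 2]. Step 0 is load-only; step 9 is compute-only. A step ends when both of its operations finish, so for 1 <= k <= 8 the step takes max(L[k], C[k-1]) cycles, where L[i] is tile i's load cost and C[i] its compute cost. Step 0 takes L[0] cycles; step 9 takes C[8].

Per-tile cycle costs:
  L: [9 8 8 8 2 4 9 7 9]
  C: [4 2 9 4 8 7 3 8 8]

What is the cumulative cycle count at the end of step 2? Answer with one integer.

end_cycle[2] = 25

[0] DMA t0→A (9c) ∥ CU idle ⇒ 9c, clock 9
[1] DMA t1→B (8c) ∥ CU A:t0 (4c) ⇒ 8c, clock 17
[2] DMA t2→A (8c) ∥ CU B:t1 (2c) ⇒ 8c, clock 25
[3] DMA t3→B (8c) ∥ CU A:t2 (9c) ⇒ 9c, clock 34
[4] DMA t4→A (2c) ∥ CU B:t3 (4c) ⇒ 4c, clock 38
[5] DMA t5→B (4c) ∥ CU A:t4 (8c) ⇒ 8c, clock 46
[6] DMA t6→A (9c) ∥ CU B:t5 (7c) ⇒ 9c, clock 55
[7] DMA t7→B (7c) ∥ CU A:t6 (3c) ⇒ 7c, clock 62
[8] DMA t8→A (9c) ∥ CU B:t7 (8c) ⇒ 9c, clock 71
[9] DMA idle ∥ CU A:t8 (8c) ⇒ 8c, clock 79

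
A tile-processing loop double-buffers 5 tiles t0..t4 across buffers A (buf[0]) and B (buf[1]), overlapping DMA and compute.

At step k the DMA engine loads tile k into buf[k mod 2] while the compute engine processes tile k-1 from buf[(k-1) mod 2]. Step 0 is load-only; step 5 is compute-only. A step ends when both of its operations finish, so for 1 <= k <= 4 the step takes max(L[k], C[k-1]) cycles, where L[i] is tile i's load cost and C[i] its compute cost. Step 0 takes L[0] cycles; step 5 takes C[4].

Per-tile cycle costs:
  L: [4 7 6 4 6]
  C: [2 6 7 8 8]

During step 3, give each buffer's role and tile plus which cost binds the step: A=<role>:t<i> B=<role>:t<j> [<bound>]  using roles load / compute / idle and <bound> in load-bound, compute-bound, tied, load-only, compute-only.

  0. 4=4c; end=4; A:t0 B:-
  1. max(7,2)=7c; end=11; A:t0 B:t1
  2. max(6,6)=6c; end=17; A:t2 B:t1
  3. max(4,7)=7c; end=24; A:t2 B:t3
  4. max(6,8)=8c; end=32; A:t4 B:t3
  5. 8=8c; end=40; A:t4 B:t3

step 3: A=compute:t2 B=load:t3 [compute-bound]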